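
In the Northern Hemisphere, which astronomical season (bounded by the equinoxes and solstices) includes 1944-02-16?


Date: February 16
Astronomical Winter (approx.; exact equinox/solstice day varies by year): December 21 to March 19
February 16 falls within the Winter window

Winter


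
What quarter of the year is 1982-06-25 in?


Month: June (month 6)
Q1: Jan-Mar, Q2: Apr-Jun, Q3: Jul-Sep, Q4: Oct-Dec

Q2


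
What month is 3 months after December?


December is month 12
12 + 3 = 15; wrap: 15 - 12 = 3

March


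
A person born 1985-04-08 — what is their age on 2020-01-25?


Birth: 1985-04-08
Reference: 2020-01-25
Year difference: 2020 - 1985 = 35
Birthday not yet reached in 2020, subtract 1

34 years old


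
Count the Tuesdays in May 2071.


May 2071 has 31 days
Anchor: Jan 1, 2071. With p = 2071 - 1 = 2070: (p + p//4 - p//100 + p//400) mod 7 = (2070 + 517 - 20 + 5) mod 7 = 2572 mod 7 = 3 -> Thursday (Mon=0 ... Sun=6)
Days before May (Jan-Apr): 120; May 1 index = (3 + 120) mod 7 = 4 -> Friday
First Tuesday is May 5
Tuesdays: 5, 12, 19, 26

4 Tuesdays


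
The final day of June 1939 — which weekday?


June 1939 has 30 days
Anchor: Jan 1, 1939. With p = 1939 - 1 = 1938: (p + p//4 - p//100 + p//400) mod 7 = (1938 + 484 - 19 + 4) mod 7 = 2407 mod 7 = 6 -> Sunday (Mon=0 ... Sun=6)
Days before June (Jan-May): 151; June 1 index = (6 + 151) mod 7 = 3 -> Thursday
Last day offset: 30 - 1 = 29 days
Weekday index = (3 + 29) mod 7 = 4

Friday, June 30


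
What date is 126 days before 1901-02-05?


Start: 1901-02-05, subtract 126 days
Back 5 days from February 5 reaches January 31, 1901 -> 121 left
January 1901 has 31 days -> back to December 31, 1900 -> 90 left
December 1900 has 31 days -> back to November 30, 1900 -> 59 left
November 1900 has 30 days -> back to October 31, 1900 -> 29 left
October 1900: 31 - 29 = 2 -> lands on October 2

Result: 1900-10-02


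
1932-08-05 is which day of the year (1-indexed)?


Date: August 5, 1932
Days in months 1 through 7: 213
Plus 5 days in August

Day of year: 218


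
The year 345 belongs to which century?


Century = (year - 1) // 100 + 1
= (345 - 1) // 100 + 1
= 344 // 100 + 1
= 3 + 1

4th century


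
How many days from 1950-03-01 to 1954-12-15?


From 1950-03-01 to 1954-12-15
1950-03-01: days before March = 31 + 28 = 59 (1950 is not a leap year); day of year = 59 + 1 = 60
1954-12-15: days before December = 31 + 28 + 31 + 30 + 31 + 30 + 31 + 31 + 30 + 31 + 30 = 334 (1954 is not a leap year); day of year = 334 + 15 = 349
Rest of 1950: 365 - 60 = 305
Full years 1951 (365), 1952 (366), 1953 (365): 1096
Total = 305 + 1096 + 349 = 1750

1750 days


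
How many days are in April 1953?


April 1953

30 days


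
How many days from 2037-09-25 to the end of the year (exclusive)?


Day of year: 268 of 365
Remaining = 365 - 268

97 days


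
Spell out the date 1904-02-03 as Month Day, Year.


ISO 1904-02-03 parses as year=1904, month=02, day=03
Month 2 -> February

February 3, 1904


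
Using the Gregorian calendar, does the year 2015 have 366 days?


Gregorian leap year rule: divisible by 4, but not by 100, unless also by 400.
2015 is not divisible by 4 -> not a leap year

No


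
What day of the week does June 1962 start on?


Target: June 1, 1962
Anchor: Jan 1, 1962. With p = 1962 - 1 = 1961: (p + p//4 - p//100 + p//400) mod 7 = (1961 + 490 - 19 + 4) mod 7 = 2436 mod 7 = 0 -> Monday (Mon=0 ... Sun=6)
Days before June (Jan-May): 151 days
Weekday index = (0 + 151) mod 7 = 4

Friday


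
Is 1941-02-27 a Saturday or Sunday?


Anchor: Jan 1, 1941. With p = 1941 - 1 = 1940: (p + p//4 - p//100 + p//400) mod 7 = (1940 + 485 - 19 + 4) mod 7 = 2410 mod 7 = 2 -> Wednesday (Mon=0 ... Sun=6)
Day of year: 58; offset = 57
Weekday index = (2 + 57) mod 7 = 3 -> Thursday
Weekend days: Saturday, Sunday

No


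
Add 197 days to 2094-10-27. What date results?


Start: 2094-10-27, add 197 days
October 2094 has 31 days: 31 - 27 = 4 days to October 31 -> 193 left
November 2094 has 30 days -> 163 left
December 2094 has 31 days -> 132 left
January 2095 has 31 days -> 101 left
February 2095 has 28 days -> 73 left
March 2095 has 31 days -> 42 left
April 2095 has 30 days -> 12 left
May 2095: 12 <= 31 -> lands on May 12

Result: 2095-05-12


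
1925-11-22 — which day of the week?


Date: November 22, 1925
Anchor: Jan 1, 1925. With p = 1925 - 1 = 1924: (p + p//4 - p//100 + p//400) mod 7 = (1924 + 481 - 19 + 4) mod 7 = 2390 mod 7 = 3 -> Thursday (Mon=0 ... Sun=6)
Days before November (Jan-Oct): 304; offset = 304 + 22 - 1 = 325
Weekday index = (3 + 325) mod 7 = 6

Day of the week: Sunday


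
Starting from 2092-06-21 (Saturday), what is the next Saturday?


Current: Saturday
Target: Saturday
Days ahead: 7

Next Saturday: 2092-06-28


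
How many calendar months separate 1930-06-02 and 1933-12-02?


From June 1930 to December 1933
3 years * 12 = 36 months, plus 6 months = 42

42 months


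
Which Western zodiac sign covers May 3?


Date: May 3
Conventional tropical zodiac dates: Taurus from April 20 onward; Gemini starts May 21
May 3 falls within the Taurus range

Taurus


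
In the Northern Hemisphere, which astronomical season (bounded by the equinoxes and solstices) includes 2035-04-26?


Date: April 26
Astronomical Spring (approx.; exact equinox/solstice day varies by year): March 20 to June 20
April 26 falls within the Spring window

Spring


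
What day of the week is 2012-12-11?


Date: December 11, 2012
Anchor: Jan 1, 2012. With p = 2012 - 1 = 2011: (p + p//4 - p//100 + p//400) mod 7 = (2011 + 502 - 20 + 5) mod 7 = 2498 mod 7 = 6 -> Sunday (Mon=0 ... Sun=6)
Days before December (Jan-Nov): 335; offset = 335 + 11 - 1 = 345
Weekday index = (6 + 345) mod 7 = 1

Day of the week: Tuesday


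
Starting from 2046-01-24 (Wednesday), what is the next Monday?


Current: Wednesday
Target: Monday
Days ahead: 5

Next Monday: 2046-01-29


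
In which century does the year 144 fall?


Century = (year - 1) // 100 + 1
= (144 - 1) // 100 + 1
= 143 // 100 + 1
= 1 + 1

2nd century


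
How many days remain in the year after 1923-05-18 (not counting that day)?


Day of year: 138 of 365
Remaining = 365 - 138

227 days


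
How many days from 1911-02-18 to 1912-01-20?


From 1911-02-18 to 1912-01-20
1911-02-18: days before February = 31; day of year = 31 + 18 = 49
1912-01-20: day of year = 20
Rest of 1911: 365 - 49 = 316
Total = 316 + 20 = 336

336 days


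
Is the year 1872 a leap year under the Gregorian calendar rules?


Gregorian leap year rule: divisible by 4, but not by 100, unless also by 400.
1872 is divisible by 4 but not 100 -> leap year

Yes


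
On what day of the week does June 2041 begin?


Target: June 1, 2041
Anchor: Jan 1, 2041. With p = 2041 - 1 = 2040: (p + p//4 - p//100 + p//400) mod 7 = (2040 + 510 - 20 + 5) mod 7 = 2535 mod 7 = 1 -> Tuesday (Mon=0 ... Sun=6)
Days before June (Jan-May): 151 days
Weekday index = (1 + 151) mod 7 = 5

Saturday


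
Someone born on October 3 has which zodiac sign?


Date: October 3
Conventional tropical zodiac dates: Libra from September 23 onward; Scorpio starts October 23
October 3 falls within the Libra range

Libra


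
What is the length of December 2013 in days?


December 2013

31 days


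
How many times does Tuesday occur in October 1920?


October 1920 has 31 days
Anchor: Jan 1, 1920. With p = 1920 - 1 = 1919: (p + p//4 - p//100 + p//400) mod 7 = (1919 + 479 - 19 + 4) mod 7 = 2383 mod 7 = 3 -> Thursday (Mon=0 ... Sun=6)
Days before October (Jan-Sep): 274; October 1 index = (3 + 274) mod 7 = 4 -> Friday
First Tuesday is October 5
Tuesdays: 5, 12, 19, 26

4 Tuesdays


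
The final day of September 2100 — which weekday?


September 2100 has 30 days
Anchor: Jan 1, 2100. With p = 2100 - 1 = 2099: (p + p//4 - p//100 + p//400) mod 7 = (2099 + 524 - 20 + 5) mod 7 = 2608 mod 7 = 4 -> Friday (Mon=0 ... Sun=6)
Days before September (Jan-Aug): 243; September 1 index = (4 + 243) mod 7 = 2 -> Wednesday
Last day offset: 30 - 1 = 29 days
Weekday index = (2 + 29) mod 7 = 3

Thursday, September 30


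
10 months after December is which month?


December is month 12
12 + 10 = 22; wrap: 22 - 12 = 10

October


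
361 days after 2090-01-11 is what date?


Start: 2090-01-11, add 361 days
January 2090 has 31 days: 31 - 11 = 20 days to January 31 -> 341 left
February 2090 has 28 days -> 313 left
March 2090 has 31 days -> 282 left
April 2090 has 30 days -> 252 left
May 2090 has 31 days -> 221 left
June 2090 has 30 days -> 191 left
July 2090 has 31 days -> 160 left
August 2090 has 31 days -> 129 left
September 2090 has 30 days -> 99 left
October 2090 has 31 days -> 68 left
November 2090 has 30 days -> 38 left
December 2090 has 31 days -> 7 left
January 2091: 7 <= 31 -> lands on January 7

Result: 2091-01-07


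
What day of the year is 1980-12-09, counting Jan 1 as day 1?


Date: December 9, 1980
Days in months 1 through 11: 335
Plus 9 days in December

Day of year: 344


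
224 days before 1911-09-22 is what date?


Start: 1911-09-22, subtract 224 days
Back 22 days from September 22 reaches August 31, 1911 -> 202 left
August 1911 has 31 days -> back to July 31, 1911 -> 171 left
July 1911 has 31 days -> back to June 30, 1911 -> 140 left
June 1911 has 30 days -> back to May 31, 1911 -> 110 left
May 1911 has 31 days -> back to April 30, 1911 -> 79 left
April 1911 has 30 days -> back to March 31, 1911 -> 49 left
March 1911 has 31 days -> back to February 28, 1911 -> 18 left
February 1911: 28 - 18 = 10 -> lands on February 10

Result: 1911-02-10


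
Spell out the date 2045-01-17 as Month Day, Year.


ISO 2045-01-17 parses as year=2045, month=01, day=17
Month 1 -> January

January 17, 2045


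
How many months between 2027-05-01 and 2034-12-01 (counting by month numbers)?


From May 2027 to December 2034
7 years * 12 = 84 months, plus 7 months = 91

91 months


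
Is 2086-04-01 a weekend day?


Anchor: Jan 1, 2086. With p = 2086 - 1 = 2085: (p + p//4 - p//100 + p//400) mod 7 = (2085 + 521 - 20 + 5) mod 7 = 2591 mod 7 = 1 -> Tuesday (Mon=0 ... Sun=6)
Day of year: 91; offset = 90
Weekday index = (1 + 90) mod 7 = 0 -> Monday
Weekend days: Saturday, Sunday

No


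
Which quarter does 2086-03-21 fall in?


Month: March (month 3)
Q1: Jan-Mar, Q2: Apr-Jun, Q3: Jul-Sep, Q4: Oct-Dec

Q1


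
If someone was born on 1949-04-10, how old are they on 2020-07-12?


Birth: 1949-04-10
Reference: 2020-07-12
Year difference: 2020 - 1949 = 71

71 years old


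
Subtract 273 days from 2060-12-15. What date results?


Start: 2060-12-15, subtract 273 days
Back 15 days from December 15 reaches November 30, 2060 -> 258 left
November 2060 has 30 days -> back to October 31, 2060 -> 228 left
October 2060 has 31 days -> back to September 30, 2060 -> 197 left
September 2060 has 30 days -> back to August 31, 2060 -> 167 left
August 2060 has 31 days -> back to July 31, 2060 -> 136 left
July 2060 has 31 days -> back to June 30, 2060 -> 105 left
June 2060 has 30 days -> back to May 31, 2060 -> 75 left
May 2060 has 31 days -> back to April 30, 2060 -> 44 left
April 2060 has 30 days -> back to March 31, 2060 -> 14 left
March 2060: 31 - 14 = 17 -> lands on March 17

Result: 2060-03-17


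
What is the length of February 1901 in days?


February 1901 (leap year: no)

28 days


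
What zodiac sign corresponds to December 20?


Date: December 20
Conventional tropical zodiac dates: Sagittarius from November 22 onward; Capricorn starts December 22
December 20 falls within the Sagittarius range

Sagittarius


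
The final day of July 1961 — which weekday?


July 1961 has 31 days
Anchor: Jan 1, 1961. With p = 1961 - 1 = 1960: (p + p//4 - p//100 + p//400) mod 7 = (1960 + 490 - 19 + 4) mod 7 = 2435 mod 7 = 6 -> Sunday (Mon=0 ... Sun=6)
Days before July (Jan-Jun): 181; July 1 index = (6 + 181) mod 7 = 5 -> Saturday
Last day offset: 31 - 1 = 30 days
Weekday index = (5 + 30) mod 7 = 0

Monday, July 31


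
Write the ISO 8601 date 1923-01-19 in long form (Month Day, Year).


ISO 1923-01-19 parses as year=1923, month=01, day=19
Month 1 -> January

January 19, 1923


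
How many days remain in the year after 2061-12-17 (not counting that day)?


Day of year: 351 of 365
Remaining = 365 - 351

14 days


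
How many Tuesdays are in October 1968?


October 1968 has 31 days
Anchor: Jan 1, 1968. With p = 1968 - 1 = 1967: (p + p//4 - p//100 + p//400) mod 7 = (1967 + 491 - 19 + 4) mod 7 = 2443 mod 7 = 0 -> Monday (Mon=0 ... Sun=6)
Days before October (Jan-Sep): 274; October 1 index = (0 + 274) mod 7 = 1 -> Tuesday
First Tuesday is October 1
Tuesdays: 1, 8, 15, 22, 29

5 Tuesdays


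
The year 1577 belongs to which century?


Century = (year - 1) // 100 + 1
= (1577 - 1) // 100 + 1
= 1576 // 100 + 1
= 15 + 1

16th century


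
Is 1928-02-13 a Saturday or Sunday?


Anchor: Jan 1, 1928. With p = 1928 - 1 = 1927: (p + p//4 - p//100 + p//400) mod 7 = (1927 + 481 - 19 + 4) mod 7 = 2393 mod 7 = 6 -> Sunday (Mon=0 ... Sun=6)
Day of year: 44; offset = 43
Weekday index = (6 + 43) mod 7 = 0 -> Monday
Weekend days: Saturday, Sunday

No


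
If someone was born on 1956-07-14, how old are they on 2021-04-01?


Birth: 1956-07-14
Reference: 2021-04-01
Year difference: 2021 - 1956 = 65
Birthday not yet reached in 2021, subtract 1

64 years old


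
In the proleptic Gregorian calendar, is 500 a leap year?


Gregorian leap year rule: divisible by 4, but not by 100, unless also by 400.
500 is divisible by 100 but not 400 -> not a leap year

No


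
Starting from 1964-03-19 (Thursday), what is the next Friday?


Current: Thursday
Target: Friday
Days ahead: 1

Next Friday: 1964-03-20


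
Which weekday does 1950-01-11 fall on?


Date: January 11, 1950
Anchor: Jan 1, 1950. With p = 1950 - 1 = 1949: (p + p//4 - p//100 + p//400) mod 7 = (1949 + 487 - 19 + 4) mod 7 = 2421 mod 7 = 6 -> Sunday (Mon=0 ... Sun=6)
Days into year = 11 - 1 = 10
Weekday index = (6 + 10) mod 7 = 2

Day of the week: Wednesday


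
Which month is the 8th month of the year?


Month 8 of 12

August


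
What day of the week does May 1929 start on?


Target: May 1, 1929
Anchor: Jan 1, 1929. With p = 1929 - 1 = 1928: (p + p//4 - p//100 + p//400) mod 7 = (1928 + 482 - 19 + 4) mod 7 = 2395 mod 7 = 1 -> Tuesday (Mon=0 ... Sun=6)
Days before May (Jan-Apr): 120 days
Weekday index = (1 + 120) mod 7 = 2

Wednesday


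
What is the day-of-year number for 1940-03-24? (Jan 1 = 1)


Date: March 24, 1940
Days in months 1 through 2: 60
Plus 24 days in March

Day of year: 84


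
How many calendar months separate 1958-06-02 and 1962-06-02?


From June 1958 to June 1962
4 years * 12 = 48 months = 48

48 months


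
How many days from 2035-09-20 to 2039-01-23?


From 2035-09-20 to 2039-01-23
2035-09-20: days before September = 31 + 28 + 31 + 30 + 31 + 30 + 31 + 31 = 243 (2035 is not a leap year); day of year = 243 + 20 = 263
2039-01-23: day of year = 23
Rest of 2035: 365 - 263 = 102
Full years 2036 (366), 2037 (365), 2038 (365): 1096
Total = 102 + 1096 + 23 = 1221

1221 days


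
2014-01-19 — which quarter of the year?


Month: January (month 1)
Q1: Jan-Mar, Q2: Apr-Jun, Q3: Jul-Sep, Q4: Oct-Dec

Q1


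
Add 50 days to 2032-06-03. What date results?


Start: 2032-06-03, add 50 days
June 2032 has 30 days: 30 - 3 = 27 days to June 30 -> 23 left
July 2032: 23 <= 31 -> lands on July 23

Result: 2032-07-23


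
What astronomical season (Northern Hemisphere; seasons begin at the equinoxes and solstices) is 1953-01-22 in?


Date: January 22
Astronomical Winter (approx.; exact equinox/solstice day varies by year): December 21 to March 19
January 22 falls within the Winter window

Winter


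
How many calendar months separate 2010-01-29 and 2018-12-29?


From January 2010 to December 2018
8 years * 12 = 96 months, plus 11 months = 107

107 months


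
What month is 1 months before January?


January is month 1
1 - 1 = 0; wrap: 0 + 12 = 12

December


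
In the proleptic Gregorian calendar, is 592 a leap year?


Gregorian leap year rule: divisible by 4, but not by 100, unless also by 400.
592 is divisible by 4 but not 100 -> leap year

Yes


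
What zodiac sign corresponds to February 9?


Date: February 9
Conventional tropical zodiac dates: Aquarius from January 20 onward; Pisces starts February 19
February 9 falls within the Aquarius range

Aquarius


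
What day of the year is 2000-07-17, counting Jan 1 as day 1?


Date: July 17, 2000
Days in months 1 through 6: 182
Plus 17 days in July

Day of year: 199


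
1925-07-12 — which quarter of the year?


Month: July (month 7)
Q1: Jan-Mar, Q2: Apr-Jun, Q3: Jul-Sep, Q4: Oct-Dec

Q3


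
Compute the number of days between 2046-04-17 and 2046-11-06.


From 2046-04-17 to 2046-11-06
2046-04-17: days before April = 31 + 28 + 31 = 90 (2046 is not a leap year); day of year = 90 + 17 = 107
2046-11-06: days before November = 31 + 28 + 31 + 30 + 31 + 30 + 31 + 31 + 30 + 31 = 304 (2046 is not a leap year); day of year = 304 + 6 = 310
Same year: 310 - 107 = 203

203 days


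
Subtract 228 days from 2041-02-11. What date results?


Start: 2041-02-11, subtract 228 days
Back 11 days from February 11 reaches January 31, 2041 -> 217 left
January 2041 has 31 days -> back to December 31, 2040 -> 186 left
December 2040 has 31 days -> back to November 30, 2040 -> 155 left
November 2040 has 30 days -> back to October 31, 2040 -> 125 left
October 2040 has 31 days -> back to September 30, 2040 -> 94 left
September 2040 has 30 days -> back to August 31, 2040 -> 64 left
August 2040 has 31 days -> back to July 31, 2040 -> 33 left
July 2040 has 31 days -> back to June 30, 2040 -> 2 left
June 2040: 30 - 2 = 28 -> lands on June 28

Result: 2040-06-28


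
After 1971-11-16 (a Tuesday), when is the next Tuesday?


Current: Tuesday
Target: Tuesday
Days ahead: 7

Next Tuesday: 1971-11-23


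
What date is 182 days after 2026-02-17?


Start: 2026-02-17, add 182 days
February 2026 has 28 days: 28 - 17 = 11 days to February 28 -> 171 left
March 2026 has 31 days -> 140 left
April 2026 has 30 days -> 110 left
May 2026 has 31 days -> 79 left
June 2026 has 30 days -> 49 left
July 2026 has 31 days -> 18 left
August 2026: 18 <= 31 -> lands on August 18

Result: 2026-08-18


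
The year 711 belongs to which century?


Century = (year - 1) // 100 + 1
= (711 - 1) // 100 + 1
= 710 // 100 + 1
= 7 + 1

8th century


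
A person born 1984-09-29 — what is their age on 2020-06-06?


Birth: 1984-09-29
Reference: 2020-06-06
Year difference: 2020 - 1984 = 36
Birthday not yet reached in 2020, subtract 1

35 years old


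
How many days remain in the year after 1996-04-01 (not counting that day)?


Day of year: 92 of 366
Remaining = 366 - 92

274 days


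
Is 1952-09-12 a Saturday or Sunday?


Anchor: Jan 1, 1952. With p = 1952 - 1 = 1951: (p + p//4 - p//100 + p//400) mod 7 = (1951 + 487 - 19 + 4) mod 7 = 2423 mod 7 = 1 -> Tuesday (Mon=0 ... Sun=6)
Day of year: 256; offset = 255
Weekday index = (1 + 255) mod 7 = 4 -> Friday
Weekend days: Saturday, Sunday

No


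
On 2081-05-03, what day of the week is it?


Date: May 3, 2081
Anchor: Jan 1, 2081. With p = 2081 - 1 = 2080: (p + p//4 - p//100 + p//400) mod 7 = (2080 + 520 - 20 + 5) mod 7 = 2585 mod 7 = 2 -> Wednesday (Mon=0 ... Sun=6)
Days before May (Jan-Apr): 120; offset = 120 + 3 - 1 = 122
Weekday index = (2 + 122) mod 7 = 5

Day of the week: Saturday


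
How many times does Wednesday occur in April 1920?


April 1920 has 30 days
Anchor: Jan 1, 1920. With p = 1920 - 1 = 1919: (p + p//4 - p//100 + p//400) mod 7 = (1919 + 479 - 19 + 4) mod 7 = 2383 mod 7 = 3 -> Thursday (Mon=0 ... Sun=6)
Days before April (Jan-Mar): 91; April 1 index = (3 + 91) mod 7 = 3 -> Thursday
First Wednesday is April 7
Wednesdays: 7, 14, 21, 28

4 Wednesdays


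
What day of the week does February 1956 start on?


Target: February 1, 1956
Anchor: Jan 1, 1956. With p = 1956 - 1 = 1955: (p + p//4 - p//100 + p//400) mod 7 = (1955 + 488 - 19 + 4) mod 7 = 2428 mod 7 = 6 -> Sunday (Mon=0 ... Sun=6)
Days before February (Jan): 31 days
Weekday index = (6 + 31) mod 7 = 2

Wednesday


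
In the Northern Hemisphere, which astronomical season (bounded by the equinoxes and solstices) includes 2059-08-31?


Date: August 31
Astronomical Summer (approx.; exact equinox/solstice day varies by year): June 21 to September 21
August 31 falls within the Summer window

Summer


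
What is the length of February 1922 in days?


February 1922 (leap year: no)

28 days


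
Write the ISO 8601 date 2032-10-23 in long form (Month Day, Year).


ISO 2032-10-23 parses as year=2032, month=10, day=23
Month 10 -> October

October 23, 2032


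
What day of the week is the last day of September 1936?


September 1936 has 30 days
Anchor: Jan 1, 1936. With p = 1936 - 1 = 1935: (p + p//4 - p//100 + p//400) mod 7 = (1935 + 483 - 19 + 4) mod 7 = 2403 mod 7 = 2 -> Wednesday (Mon=0 ... Sun=6)
Days before September (Jan-Aug): 244; September 1 index = (2 + 244) mod 7 = 1 -> Tuesday
Last day offset: 30 - 1 = 29 days
Weekday index = (1 + 29) mod 7 = 2

Wednesday, September 30


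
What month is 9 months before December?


December is month 12
12 - 9 = 3

March


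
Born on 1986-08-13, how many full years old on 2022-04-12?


Birth: 1986-08-13
Reference: 2022-04-12
Year difference: 2022 - 1986 = 36
Birthday not yet reached in 2022, subtract 1

35 years old


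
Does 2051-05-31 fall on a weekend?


Anchor: Jan 1, 2051. With p = 2051 - 1 = 2050: (p + p//4 - p//100 + p//400) mod 7 = (2050 + 512 - 20 + 5) mod 7 = 2547 mod 7 = 6 -> Sunday (Mon=0 ... Sun=6)
Day of year: 151; offset = 150
Weekday index = (6 + 150) mod 7 = 2 -> Wednesday
Weekend days: Saturday, Sunday

No


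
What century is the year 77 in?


Century = (year - 1) // 100 + 1
= (77 - 1) // 100 + 1
= 76 // 100 + 1
= 0 + 1

1st century


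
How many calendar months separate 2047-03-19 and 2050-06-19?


From March 2047 to June 2050
3 years * 12 = 36 months, plus 3 months = 39

39 months


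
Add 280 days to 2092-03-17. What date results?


Start: 2092-03-17, add 280 days
March 2092 has 31 days: 31 - 17 = 14 days to March 31 -> 266 left
April 2092 has 30 days -> 236 left
May 2092 has 31 days -> 205 left
June 2092 has 30 days -> 175 left
July 2092 has 31 days -> 144 left
August 2092 has 31 days -> 113 left
September 2092 has 30 days -> 83 left
October 2092 has 31 days -> 52 left
November 2092 has 30 days -> 22 left
December 2092: 22 <= 31 -> lands on December 22

Result: 2092-12-22


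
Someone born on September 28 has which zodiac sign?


Date: September 28
Conventional tropical zodiac dates: Libra from September 23 onward; Scorpio starts October 23
September 28 falls within the Libra range

Libra


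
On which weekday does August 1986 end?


August 1986 has 31 days
Anchor: Jan 1, 1986. With p = 1986 - 1 = 1985: (p + p//4 - p//100 + p//400) mod 7 = (1985 + 496 - 19 + 4) mod 7 = 2466 mod 7 = 2 -> Wednesday (Mon=0 ... Sun=6)
Days before August (Jan-Jul): 212; August 1 index = (2 + 212) mod 7 = 4 -> Friday
Last day offset: 31 - 1 = 30 days
Weekday index = (4 + 30) mod 7 = 6

Sunday, August 31


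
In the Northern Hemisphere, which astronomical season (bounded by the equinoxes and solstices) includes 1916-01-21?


Date: January 21
Astronomical Winter (approx.; exact equinox/solstice day varies by year): December 21 to March 19
January 21 falls within the Winter window

Winter


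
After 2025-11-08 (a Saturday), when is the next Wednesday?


Current: Saturday
Target: Wednesday
Days ahead: 4

Next Wednesday: 2025-11-12


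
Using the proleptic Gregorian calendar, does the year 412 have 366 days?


Gregorian leap year rule: divisible by 4, but not by 100, unless also by 400.
412 is divisible by 4 but not 100 -> leap year

Yes


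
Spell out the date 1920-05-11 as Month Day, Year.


ISO 1920-05-11 parses as year=1920, month=05, day=11
Month 5 -> May

May 11, 1920


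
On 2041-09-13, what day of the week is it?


Date: September 13, 2041
Anchor: Jan 1, 2041. With p = 2041 - 1 = 2040: (p + p//4 - p//100 + p//400) mod 7 = (2040 + 510 - 20 + 5) mod 7 = 2535 mod 7 = 1 -> Tuesday (Mon=0 ... Sun=6)
Days before September (Jan-Aug): 243; offset = 243 + 13 - 1 = 255
Weekday index = (1 + 255) mod 7 = 4

Day of the week: Friday


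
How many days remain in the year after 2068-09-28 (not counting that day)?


Day of year: 272 of 366
Remaining = 366 - 272

94 days


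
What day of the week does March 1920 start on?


Target: March 1, 1920
Anchor: Jan 1, 1920. With p = 1920 - 1 = 1919: (p + p//4 - p//100 + p//400) mod 7 = (1919 + 479 - 19 + 4) mod 7 = 2383 mod 7 = 3 -> Thursday (Mon=0 ... Sun=6)
Days before March (Jan-Feb): 60 days
Weekday index = (3 + 60) mod 7 = 0

Monday


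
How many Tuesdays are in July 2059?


July 2059 has 31 days
Anchor: Jan 1, 2059. With p = 2059 - 1 = 2058: (p + p//4 - p//100 + p//400) mod 7 = (2058 + 514 - 20 + 5) mod 7 = 2557 mod 7 = 2 -> Wednesday (Mon=0 ... Sun=6)
Days before July (Jan-Jun): 181; July 1 index = (2 + 181) mod 7 = 1 -> Tuesday
First Tuesday is July 1
Tuesdays: 1, 8, 15, 22, 29

5 Tuesdays


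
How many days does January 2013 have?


January 2013

31 days


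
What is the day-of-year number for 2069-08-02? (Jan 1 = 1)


Date: August 2, 2069
Days in months 1 through 7: 212
Plus 2 days in August

Day of year: 214


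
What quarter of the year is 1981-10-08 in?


Month: October (month 10)
Q1: Jan-Mar, Q2: Apr-Jun, Q3: Jul-Sep, Q4: Oct-Dec

Q4


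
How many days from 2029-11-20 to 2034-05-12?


From 2029-11-20 to 2034-05-12
2029-11-20: days before November = 31 + 28 + 31 + 30 + 31 + 30 + 31 + 31 + 30 + 31 = 304 (2029 is not a leap year); day of year = 304 + 20 = 324
2034-05-12: days before May = 31 + 28 + 31 + 30 = 120 (2034 is not a leap year); day of year = 120 + 12 = 132
Rest of 2029: 365 - 324 = 41
Full years 2030 (365), 2031 (365), 2032 (366), 2033 (365): 1461
Total = 41 + 1461 + 132 = 1634

1634 days


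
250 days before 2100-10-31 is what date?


Start: 2100-10-31, subtract 250 days
Back 31 days from October 31 reaches September 30, 2100 -> 219 left
September 2100 has 30 days -> back to August 31, 2100 -> 189 left
August 2100 has 31 days -> back to July 31, 2100 -> 158 left
July 2100 has 31 days -> back to June 30, 2100 -> 127 left
June 2100 has 30 days -> back to May 31, 2100 -> 97 left
May 2100 has 31 days -> back to April 30, 2100 -> 66 left
April 2100 has 30 days -> back to March 31, 2100 -> 36 left
March 2100 has 31 days -> back to February 28, 2100 -> 5 left
February 2100: 28 - 5 = 23 -> lands on February 23

Result: 2100-02-23


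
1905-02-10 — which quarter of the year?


Month: February (month 2)
Q1: Jan-Mar, Q2: Apr-Jun, Q3: Jul-Sep, Q4: Oct-Dec

Q1


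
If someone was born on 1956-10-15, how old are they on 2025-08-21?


Birth: 1956-10-15
Reference: 2025-08-21
Year difference: 2025 - 1956 = 69
Birthday not yet reached in 2025, subtract 1

68 years old


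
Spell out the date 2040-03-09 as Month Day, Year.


ISO 2040-03-09 parses as year=2040, month=03, day=09
Month 3 -> March

March 9, 2040


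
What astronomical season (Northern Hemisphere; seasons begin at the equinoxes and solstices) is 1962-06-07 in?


Date: June 7
Astronomical Spring (approx.; exact equinox/solstice day varies by year): March 20 to June 20
June 7 falls within the Spring window

Spring


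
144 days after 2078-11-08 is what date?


Start: 2078-11-08, add 144 days
November 2078 has 30 days: 30 - 8 = 22 days to November 30 -> 122 left
December 2078 has 31 days -> 91 left
January 2079 has 31 days -> 60 left
February 2079 has 28 days -> 32 left
March 2079 has 31 days -> 1 left
April 2079: 1 <= 30 -> lands on April 1

Result: 2079-04-01


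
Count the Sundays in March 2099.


March 2099 has 31 days
Anchor: Jan 1, 2099. With p = 2099 - 1 = 2098: (p + p//4 - p//100 + p//400) mod 7 = (2098 + 524 - 20 + 5) mod 7 = 2607 mod 7 = 3 -> Thursday (Mon=0 ... Sun=6)
Days before March (Jan-Feb): 59; March 1 index = (3 + 59) mod 7 = 6 -> Sunday
First Sunday is March 1
Sundays: 1, 8, 15, 22, 29

5 Sundays


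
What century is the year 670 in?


Century = (year - 1) // 100 + 1
= (670 - 1) // 100 + 1
= 669 // 100 + 1
= 6 + 1

7th century


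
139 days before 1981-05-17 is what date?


Start: 1981-05-17, subtract 139 days
Back 17 days from May 17 reaches April 30, 1981 -> 122 left
April 1981 has 30 days -> back to March 31, 1981 -> 92 left
March 1981 has 31 days -> back to February 28, 1981 -> 61 left
February 1981 has 28 days -> back to January 31, 1981 -> 33 left
January 1981 has 31 days -> back to December 31, 1980 -> 2 left
December 1980: 31 - 2 = 29 -> lands on December 29

Result: 1980-12-29


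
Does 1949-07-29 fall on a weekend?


Anchor: Jan 1, 1949. With p = 1949 - 1 = 1948: (p + p//4 - p//100 + p//400) mod 7 = (1948 + 487 - 19 + 4) mod 7 = 2420 mod 7 = 5 -> Saturday (Mon=0 ... Sun=6)
Day of year: 210; offset = 209
Weekday index = (5 + 209) mod 7 = 4 -> Friday
Weekend days: Saturday, Sunday

No


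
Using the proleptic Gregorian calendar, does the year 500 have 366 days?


Gregorian leap year rule: divisible by 4, but not by 100, unless also by 400.
500 is divisible by 100 but not 400 -> not a leap year

No


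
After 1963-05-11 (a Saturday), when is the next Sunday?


Current: Saturday
Target: Sunday
Days ahead: 1

Next Sunday: 1963-05-12


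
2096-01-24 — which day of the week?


Date: January 24, 2096
Anchor: Jan 1, 2096. With p = 2096 - 1 = 2095: (p + p//4 - p//100 + p//400) mod 7 = (2095 + 523 - 20 + 5) mod 7 = 2603 mod 7 = 6 -> Sunday (Mon=0 ... Sun=6)
Days into year = 24 - 1 = 23
Weekday index = (6 + 23) mod 7 = 1

Day of the week: Tuesday


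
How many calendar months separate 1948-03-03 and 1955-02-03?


From March 1948 to February 1955
7 years * 12 = 84 months, minus 1 month = 83

83 months


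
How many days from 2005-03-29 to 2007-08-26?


From 2005-03-29 to 2007-08-26
2005-03-29: days before March = 31 + 28 = 59 (2005 is not a leap year); day of year = 59 + 29 = 88
2007-08-26: days before August = 31 + 28 + 31 + 30 + 31 + 30 + 31 = 212 (2007 is not a leap year); day of year = 212 + 26 = 238
Rest of 2005: 365 - 88 = 277
Full years 2006 (365): 365
Total = 277 + 365 + 238 = 880

880 days


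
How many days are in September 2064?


September 2064

30 days


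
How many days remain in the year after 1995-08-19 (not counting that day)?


Day of year: 231 of 365
Remaining = 365 - 231

134 days


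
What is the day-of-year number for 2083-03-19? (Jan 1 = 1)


Date: March 19, 2083
Days in months 1 through 2: 59
Plus 19 days in March

Day of year: 78


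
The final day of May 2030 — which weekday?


May 2030 has 31 days
Anchor: Jan 1, 2030. With p = 2030 - 1 = 2029: (p + p//4 - p//100 + p//400) mod 7 = (2029 + 507 - 20 + 5) mod 7 = 2521 mod 7 = 1 -> Tuesday (Mon=0 ... Sun=6)
Days before May (Jan-Apr): 120; May 1 index = (1 + 120) mod 7 = 2 -> Wednesday
Last day offset: 31 - 1 = 30 days
Weekday index = (2 + 30) mod 7 = 4

Friday, May 31


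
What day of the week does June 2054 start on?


Target: June 1, 2054
Anchor: Jan 1, 2054. With p = 2054 - 1 = 2053: (p + p//4 - p//100 + p//400) mod 7 = (2053 + 513 - 20 + 5) mod 7 = 2551 mod 7 = 3 -> Thursday (Mon=0 ... Sun=6)
Days before June (Jan-May): 151 days
Weekday index = (3 + 151) mod 7 = 0

Monday


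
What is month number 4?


Month 4 of 12

April


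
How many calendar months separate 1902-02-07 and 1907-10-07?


From February 1902 to October 1907
5 years * 12 = 60 months, plus 8 months = 68

68 months


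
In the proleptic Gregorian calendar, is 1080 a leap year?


Gregorian leap year rule: divisible by 4, but not by 100, unless also by 400.
1080 is divisible by 4 but not 100 -> leap year

Yes


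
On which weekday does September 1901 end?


September 1901 has 30 days
Anchor: Jan 1, 1901. With p = 1901 - 1 = 1900: (p + p//4 - p//100 + p//400) mod 7 = (1900 + 475 - 19 + 4) mod 7 = 2360 mod 7 = 1 -> Tuesday (Mon=0 ... Sun=6)
Days before September (Jan-Aug): 243; September 1 index = (1 + 243) mod 7 = 6 -> Sunday
Last day offset: 30 - 1 = 29 days
Weekday index = (6 + 29) mod 7 = 0

Monday, September 30


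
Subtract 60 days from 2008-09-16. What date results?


Start: 2008-09-16, subtract 60 days
Back 16 days from September 16 reaches August 31, 2008 -> 44 left
August 2008 has 31 days -> back to July 31, 2008 -> 13 left
July 2008: 31 - 13 = 18 -> lands on July 18

Result: 2008-07-18


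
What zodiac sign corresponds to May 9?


Date: May 9
Conventional tropical zodiac dates: Taurus from April 20 onward; Gemini starts May 21
May 9 falls within the Taurus range

Taurus


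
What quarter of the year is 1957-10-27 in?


Month: October (month 10)
Q1: Jan-Mar, Q2: Apr-Jun, Q3: Jul-Sep, Q4: Oct-Dec

Q4


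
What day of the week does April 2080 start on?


Target: April 1, 2080
Anchor: Jan 1, 2080. With p = 2080 - 1 = 2079: (p + p//4 - p//100 + p//400) mod 7 = (2079 + 519 - 20 + 5) mod 7 = 2583 mod 7 = 0 -> Monday (Mon=0 ... Sun=6)
Days before April (Jan-Mar): 91 days
Weekday index = (0 + 91) mod 7 = 0

Monday


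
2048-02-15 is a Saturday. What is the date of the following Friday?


Current: Saturday
Target: Friday
Days ahead: 6

Next Friday: 2048-02-21


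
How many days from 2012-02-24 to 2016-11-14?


From 2012-02-24 to 2016-11-14
2012-02-24: days before February = 31; day of year = 31 + 24 = 55
2016-11-14: days before November = 31 + 29 + 31 + 30 + 31 + 30 + 31 + 31 + 30 + 31 = 305 (2016 is a leap year); day of year = 305 + 14 = 319
Rest of 2012: 366 - 55 = 311
Full years 2013 (365), 2014 (365), 2015 (365): 1095
Total = 311 + 1095 + 319 = 1725

1725 days


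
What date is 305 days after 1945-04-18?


Start: 1945-04-18, add 305 days
April 1945 has 30 days: 30 - 18 = 12 days to April 30 -> 293 left
May 1945 has 31 days -> 262 left
June 1945 has 30 days -> 232 left
July 1945 has 31 days -> 201 left
August 1945 has 31 days -> 170 left
September 1945 has 30 days -> 140 left
October 1945 has 31 days -> 109 left
November 1945 has 30 days -> 79 left
December 1945 has 31 days -> 48 left
January 1946 has 31 days -> 17 left
February 1946: 17 <= 28 -> lands on February 17

Result: 1946-02-17


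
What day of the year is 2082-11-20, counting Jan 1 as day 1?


Date: November 20, 2082
Days in months 1 through 10: 304
Plus 20 days in November

Day of year: 324


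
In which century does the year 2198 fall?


Century = (year - 1) // 100 + 1
= (2198 - 1) // 100 + 1
= 2197 // 100 + 1
= 21 + 1

22nd century


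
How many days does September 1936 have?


September 1936

30 days


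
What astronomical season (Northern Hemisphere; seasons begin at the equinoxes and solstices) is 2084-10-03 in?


Date: October 3
Astronomical Autumn (approx.; exact equinox/solstice day varies by year): September 22 to December 20
October 3 falls within the Autumn window

Autumn


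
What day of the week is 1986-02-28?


Date: February 28, 1986
Anchor: Jan 1, 1986. With p = 1986 - 1 = 1985: (p + p//4 - p//100 + p//400) mod 7 = (1985 + 496 - 19 + 4) mod 7 = 2466 mod 7 = 2 -> Wednesday (Mon=0 ... Sun=6)
Days before February (Jan): 31; offset = 31 + 28 - 1 = 58
Weekday index = (2 + 58) mod 7 = 4

Day of the week: Friday


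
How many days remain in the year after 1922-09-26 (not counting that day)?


Day of year: 269 of 365
Remaining = 365 - 269

96 days


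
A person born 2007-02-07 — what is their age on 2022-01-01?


Birth: 2007-02-07
Reference: 2022-01-01
Year difference: 2022 - 2007 = 15
Birthday not yet reached in 2022, subtract 1

14 years old


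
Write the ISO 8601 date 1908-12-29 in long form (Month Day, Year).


ISO 1908-12-29 parses as year=1908, month=12, day=29
Month 12 -> December

December 29, 1908


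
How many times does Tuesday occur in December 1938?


December 1938 has 31 days
Anchor: Jan 1, 1938. With p = 1938 - 1 = 1937: (p + p//4 - p//100 + p//400) mod 7 = (1937 + 484 - 19 + 4) mod 7 = 2406 mod 7 = 5 -> Saturday (Mon=0 ... Sun=6)
Days before December (Jan-Nov): 334; December 1 index = (5 + 334) mod 7 = 3 -> Thursday
First Tuesday is December 6
Tuesdays: 6, 13, 20, 27

4 Tuesdays


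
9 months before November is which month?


November is month 11
11 - 9 = 2

February


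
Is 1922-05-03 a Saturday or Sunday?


Anchor: Jan 1, 1922. With p = 1922 - 1 = 1921: (p + p//4 - p//100 + p//400) mod 7 = (1921 + 480 - 19 + 4) mod 7 = 2386 mod 7 = 6 -> Sunday (Mon=0 ... Sun=6)
Day of year: 123; offset = 122
Weekday index = (6 + 122) mod 7 = 2 -> Wednesday
Weekend days: Saturday, Sunday

No


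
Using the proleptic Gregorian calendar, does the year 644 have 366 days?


Gregorian leap year rule: divisible by 4, but not by 100, unless also by 400.
644 is divisible by 4 but not 100 -> leap year

Yes


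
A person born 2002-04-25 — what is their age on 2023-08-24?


Birth: 2002-04-25
Reference: 2023-08-24
Year difference: 2023 - 2002 = 21

21 years old


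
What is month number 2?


Month 2 of 12

February


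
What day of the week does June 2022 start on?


Target: June 1, 2022
Anchor: Jan 1, 2022. With p = 2022 - 1 = 2021: (p + p//4 - p//100 + p//400) mod 7 = (2021 + 505 - 20 + 5) mod 7 = 2511 mod 7 = 5 -> Saturday (Mon=0 ... Sun=6)
Days before June (Jan-May): 151 days
Weekday index = (5 + 151) mod 7 = 2

Wednesday


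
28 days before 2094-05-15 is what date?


Start: 2094-05-15, subtract 28 days
Back 15 days from May 15 reaches April 30, 2094 -> 13 left
April 2094: 30 - 13 = 17 -> lands on April 17

Result: 2094-04-17


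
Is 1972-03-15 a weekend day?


Anchor: Jan 1, 1972. With p = 1972 - 1 = 1971: (p + p//4 - p//100 + p//400) mod 7 = (1971 + 492 - 19 + 4) mod 7 = 2448 mod 7 = 5 -> Saturday (Mon=0 ... Sun=6)
Day of year: 75; offset = 74
Weekday index = (5 + 74) mod 7 = 2 -> Wednesday
Weekend days: Saturday, Sunday

No


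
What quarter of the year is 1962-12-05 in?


Month: December (month 12)
Q1: Jan-Mar, Q2: Apr-Jun, Q3: Jul-Sep, Q4: Oct-Dec

Q4


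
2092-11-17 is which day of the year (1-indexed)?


Date: November 17, 2092
Days in months 1 through 10: 305
Plus 17 days in November

Day of year: 322


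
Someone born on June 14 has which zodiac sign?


Date: June 14
Conventional tropical zodiac dates: Gemini from May 21 onward; Cancer starts June 21
June 14 falls within the Gemini range

Gemini


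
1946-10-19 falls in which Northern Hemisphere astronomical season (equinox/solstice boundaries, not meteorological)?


Date: October 19
Astronomical Autumn (approx.; exact equinox/solstice day varies by year): September 22 to December 20
October 19 falls within the Autumn window

Autumn


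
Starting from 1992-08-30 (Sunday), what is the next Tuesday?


Current: Sunday
Target: Tuesday
Days ahead: 2

Next Tuesday: 1992-09-01


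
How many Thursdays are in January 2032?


January 2032 has 31 days
Anchor: Jan 1, 2032. With p = 2032 - 1 = 2031: (p + p//4 - p//100 + p//400) mod 7 = (2031 + 507 - 20 + 5) mod 7 = 2523 mod 7 = 3 -> Thursday (Mon=0 ... Sun=6)
January 1 is the anchor itself -> Thursday
First Thursday is January 1
Thursdays: 1, 8, 15, 22, 29

5 Thursdays


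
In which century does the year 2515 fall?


Century = (year - 1) // 100 + 1
= (2515 - 1) // 100 + 1
= 2514 // 100 + 1
= 25 + 1

26th century


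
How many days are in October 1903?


October 1903

31 days


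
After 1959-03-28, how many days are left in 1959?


Day of year: 87 of 365
Remaining = 365 - 87

278 days
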